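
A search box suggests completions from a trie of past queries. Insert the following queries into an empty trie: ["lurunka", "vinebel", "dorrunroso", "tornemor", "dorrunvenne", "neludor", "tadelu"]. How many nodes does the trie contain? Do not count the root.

49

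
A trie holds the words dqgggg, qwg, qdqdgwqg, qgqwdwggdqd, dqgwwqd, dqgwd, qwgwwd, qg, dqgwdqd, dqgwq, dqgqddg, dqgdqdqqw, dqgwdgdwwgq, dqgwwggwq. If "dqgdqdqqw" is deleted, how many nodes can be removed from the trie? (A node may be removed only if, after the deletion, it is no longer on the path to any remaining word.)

6

A node on "dqgdqdqqw"'s path can go only if nothing else ends at it or branches off below it.
The suffix "dqdqqw" (6 nodes) is used only by "dqgdqdqqw"; the node for "dqg" still has the child "g", so pruning stops there.
Nodes removed: 6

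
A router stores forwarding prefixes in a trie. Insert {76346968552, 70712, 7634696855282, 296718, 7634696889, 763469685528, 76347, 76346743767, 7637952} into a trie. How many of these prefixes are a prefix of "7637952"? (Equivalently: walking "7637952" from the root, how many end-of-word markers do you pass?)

1

Check each prefix of "7637952" against the stored set — each match is an end-marker on the path.
Prefixes of the query that are stored words: "7637952"
Count: 1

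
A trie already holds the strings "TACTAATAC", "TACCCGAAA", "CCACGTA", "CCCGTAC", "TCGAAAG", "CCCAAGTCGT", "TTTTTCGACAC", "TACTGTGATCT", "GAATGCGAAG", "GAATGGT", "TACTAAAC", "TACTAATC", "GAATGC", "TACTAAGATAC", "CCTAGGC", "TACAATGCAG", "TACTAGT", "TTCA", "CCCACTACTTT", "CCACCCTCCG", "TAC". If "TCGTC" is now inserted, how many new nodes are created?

2

Walking "TCGTC" from the root, the first 3 characters ("TCG") follow existing edges; "T" is the first miss.
Each of the 2 remaining characters creates one node.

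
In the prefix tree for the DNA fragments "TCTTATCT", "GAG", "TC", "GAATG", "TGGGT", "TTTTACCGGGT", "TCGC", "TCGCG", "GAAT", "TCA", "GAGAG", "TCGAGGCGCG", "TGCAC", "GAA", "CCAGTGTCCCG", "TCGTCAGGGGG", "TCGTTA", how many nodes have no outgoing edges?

Leaves are exactly the stored words that no other stored word extends.
Those words: "CCAGTGTCCCG", "GAATG", "GAGAG", "TCA", "TCGAGGCGCG", "TCGCG", "TCGTCAGGGGG", "TCGTTA", "TCTTATCT", "TGCAC", "TGGGT", "TTTTACCGGGT"
Leaf count: 12

12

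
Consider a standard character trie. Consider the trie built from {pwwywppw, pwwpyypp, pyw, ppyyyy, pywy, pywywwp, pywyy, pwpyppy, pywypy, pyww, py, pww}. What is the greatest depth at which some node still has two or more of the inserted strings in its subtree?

4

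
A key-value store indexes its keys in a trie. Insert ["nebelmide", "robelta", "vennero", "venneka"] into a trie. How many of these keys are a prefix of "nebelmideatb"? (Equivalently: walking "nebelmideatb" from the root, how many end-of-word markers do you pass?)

1

Walk "nebelmideatb" from the root; an end-of-word marker is hit whenever a stored word is a prefix of "nebelmideatb".
Prefixes of the query that are stored words: "nebelmide"
Count: 1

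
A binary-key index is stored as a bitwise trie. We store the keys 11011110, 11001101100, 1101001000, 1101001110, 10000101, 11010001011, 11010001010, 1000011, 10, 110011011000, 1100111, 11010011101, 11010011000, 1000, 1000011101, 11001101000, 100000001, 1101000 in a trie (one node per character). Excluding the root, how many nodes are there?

55

Insert word by word; a character creates a node only if that edge doesn't already exist:
  "11011110" → 8 new (1, 1, 0, 1, 1, 1, 1, 0)
  "11001101100" → prefix "110" already present; 8 new (0, 1, 1, 0, 1, 1, 0, 0)
  "1101001000" → prefix "1101" already present; 6 new (0, 0, 1, 0, 0, 0)
  "1101001110" → prefix "1101001" already present; 3 new (1, 1, 0)
  "10000101" → prefix "1" already present; 7 new (0, 0, 0, 0, 1, 0, 1)
  "11010001011" → prefix "110100" already present; 5 new (0, 1, 0, 1, 1)
  "11010001010" → prefix "1101000101" already present; 1 new (0)
  "1000011" → prefix "100001" already present; 1 new (1)
  "10" → prefix "10" already present; 0 new (none)
  "110011011000" → prefix "11001101100" already present; 1 new (0)
  "1100111" → prefix "110011" already present; 1 new (1)
  "11010011101" → prefix "1101001110" already present; 1 new (1)
  "11010011000" → prefix "11010011" already present; 3 new (0, 0, 0)
  "1000" → prefix "1000" already present; 0 new (none)
  "1000011101" → prefix "1000011" already present; 3 new (1, 0, 1)
  "11001101000" → prefix "11001101" already present; 3 new (0, 0, 0)
  "100000001" → prefix "10000" already present; 4 new (0, 0, 0, 1)
  "1101000" → prefix "1101000" already present; 0 new (none)
Total nodes = 8 + 8 + 6 + 3 + 7 + 5 + 1 + 1 + 0 + 1 + 1 + 1 + 3 + 0 + 3 + 3 + 4 + 0 = 55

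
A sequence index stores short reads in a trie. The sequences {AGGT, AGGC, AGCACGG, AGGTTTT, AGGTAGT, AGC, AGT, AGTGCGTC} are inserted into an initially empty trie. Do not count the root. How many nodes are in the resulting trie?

22

Trace insertions, counting only characters that open a new branch:
  "AGGT" → 4 new (A, G, G, T)
  "AGGC" → prefix "AGG" already present; 1 new (C)
  "AGCACGG" → prefix "AG" already present; 5 new (C, A, C, G, G)
  "AGGTTTT" → prefix "AGGT" already present; 3 new (T, T, T)
  "AGGTAGT" → prefix "AGGT" already present; 3 new (A, G, T)
  "AGC" → prefix "AGC" already present; 0 new (none)
  "AGT" → prefix "AG" already present; 1 new (T)
  "AGTGCGTC" → prefix "AGT" already present; 5 new (G, C, G, T, C)
Total nodes = 4 + 1 + 5 + 3 + 3 + 0 + 1 + 5 = 22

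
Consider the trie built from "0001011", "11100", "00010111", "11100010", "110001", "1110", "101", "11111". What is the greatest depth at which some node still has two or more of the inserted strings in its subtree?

7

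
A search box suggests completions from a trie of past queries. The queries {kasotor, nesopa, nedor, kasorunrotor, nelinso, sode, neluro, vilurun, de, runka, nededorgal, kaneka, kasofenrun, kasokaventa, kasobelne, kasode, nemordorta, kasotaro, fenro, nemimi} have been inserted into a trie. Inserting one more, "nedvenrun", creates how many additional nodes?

The longest prefix of "nedvenrun" already in the trie is "ned" (length 3).
So 9 − 3 = 6 new nodes.

6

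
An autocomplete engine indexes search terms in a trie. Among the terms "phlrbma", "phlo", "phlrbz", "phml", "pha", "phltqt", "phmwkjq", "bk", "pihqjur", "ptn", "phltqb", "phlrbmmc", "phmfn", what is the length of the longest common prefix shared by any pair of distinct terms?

Equivalently: take the maximum, over all pairs, of their longest common prefix length.
e.g. "phlrbma" and "phlrbmmc" share the prefix "phlrbm" of length 6; no pair shares a longer one.
Longest shared-prefix length: 6

6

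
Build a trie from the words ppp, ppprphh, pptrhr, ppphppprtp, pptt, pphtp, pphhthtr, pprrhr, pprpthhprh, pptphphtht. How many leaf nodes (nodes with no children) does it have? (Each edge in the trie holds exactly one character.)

9

A leaf is a node with no children — equivalently, the end of a word that is not a proper prefix of any other stored word.
Those words: "pphhthtr", "pphtp", "ppphppprtp", "ppprphh", "pprpthhprh", "pprrhr", "pptphphtht", "pptrhr", "pptt"
Leaf count: 9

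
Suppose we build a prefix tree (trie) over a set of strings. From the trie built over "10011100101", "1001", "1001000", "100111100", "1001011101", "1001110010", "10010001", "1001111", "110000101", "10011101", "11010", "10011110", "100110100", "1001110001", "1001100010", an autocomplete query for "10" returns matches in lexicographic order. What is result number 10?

Words with prefix "10", in lexicographic order: "1001", "1001000", "10010001", "1001011101", "1001100010", "100110100", "1001110001", "1001110010", "10011100101", "10011101", "1001111", "10011110", "100111100"
Position 10: 10011101

10011101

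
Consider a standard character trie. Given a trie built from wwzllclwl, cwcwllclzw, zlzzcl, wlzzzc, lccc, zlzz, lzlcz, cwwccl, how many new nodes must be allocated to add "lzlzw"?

2

"lzl" is already a path in the trie; the remaining "zw" must be added.
Each of the 2 remaining characters creates one node.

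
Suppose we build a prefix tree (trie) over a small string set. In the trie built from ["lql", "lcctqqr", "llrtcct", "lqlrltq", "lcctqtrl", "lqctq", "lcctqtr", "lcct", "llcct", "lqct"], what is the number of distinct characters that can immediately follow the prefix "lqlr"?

The children of the "lqlr" node are the distinct next characters among strings starting with "lqlr".
Distinct next characters after "lqlr": l.
That node has 1 child edge.

1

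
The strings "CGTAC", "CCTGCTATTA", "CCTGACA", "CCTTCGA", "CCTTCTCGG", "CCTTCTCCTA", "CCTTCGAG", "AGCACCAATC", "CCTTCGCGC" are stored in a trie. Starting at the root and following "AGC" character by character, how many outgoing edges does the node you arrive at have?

Follow the path "AGC" to its node, then look at its outgoing edges.
Characters that immediately follow "AGC" among the stored strings: {A}.
That node has 1 child edge.

1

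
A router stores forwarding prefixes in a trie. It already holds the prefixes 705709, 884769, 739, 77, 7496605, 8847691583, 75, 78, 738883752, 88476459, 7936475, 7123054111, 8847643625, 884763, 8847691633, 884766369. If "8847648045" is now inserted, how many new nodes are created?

4

"884764" is already a path in the trie; the remaining "8045" must be added.
Each of the 4 remaining characters creates one node.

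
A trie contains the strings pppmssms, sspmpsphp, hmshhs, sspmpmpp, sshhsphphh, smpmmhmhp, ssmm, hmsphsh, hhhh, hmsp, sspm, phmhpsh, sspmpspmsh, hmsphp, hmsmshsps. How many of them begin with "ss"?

6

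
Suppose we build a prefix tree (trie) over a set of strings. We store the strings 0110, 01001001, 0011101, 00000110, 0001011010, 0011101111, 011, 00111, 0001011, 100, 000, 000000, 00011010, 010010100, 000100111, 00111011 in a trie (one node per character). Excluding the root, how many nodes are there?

Trace insertions, counting only characters that open a new branch:
  "0110" → 4 new (0, 1, 1, 0)
  "01001001" → prefix "01" already present; 6 new (0, 0, 1, 0, 0, 1)
  "0011101" → prefix "0" already present; 6 new (0, 1, 1, 1, 0, 1)
  "00000110" → prefix "00" already present; 6 new (0, 0, 0, 1, 1, 0)
  "0001011010" → prefix "000" already present; 7 new (1, 0, 1, 1, 0, 1, 0)
  "0011101111" → prefix "0011101" already present; 3 new (1, 1, 1)
  "011" → prefix "011" already present; 0 new (none)
  "00111" → prefix "00111" already present; 0 new (none)
  "0001011" → prefix "0001011" already present; 0 new (none)
  "100" → 3 new (1, 0, 0)
  "000" → prefix "000" already present; 0 new (none)
  "000000" → prefix "00000" already present; 1 new (0)
  "00011010" → prefix "0001" already present; 4 new (1, 0, 1, 0)
  "010010100" → prefix "010010" already present; 3 new (1, 0, 0)
  "000100111" → prefix "00010" already present; 4 new (0, 1, 1, 1)
  "00111011" → prefix "00111011" already present; 0 new (none)
Total nodes = 4 + 6 + 6 + 6 + 7 + 3 + 0 + 0 + 0 + 3 + 0 + 1 + 4 + 3 + 4 + 0 = 47

47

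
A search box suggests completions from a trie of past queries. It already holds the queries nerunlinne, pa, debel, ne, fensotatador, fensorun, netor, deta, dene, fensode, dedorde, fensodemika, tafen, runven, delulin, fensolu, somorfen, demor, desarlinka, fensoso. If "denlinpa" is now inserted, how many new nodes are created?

5

"den" is already a path in the trie; the remaining "linpa" must be added.
New nodes needed: |"denlinpa"| − 3 = 8 − 3 = 5.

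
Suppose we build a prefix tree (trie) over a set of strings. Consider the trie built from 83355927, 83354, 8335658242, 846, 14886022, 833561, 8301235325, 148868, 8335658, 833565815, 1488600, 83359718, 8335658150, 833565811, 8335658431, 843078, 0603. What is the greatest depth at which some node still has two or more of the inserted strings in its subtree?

Equivalently: take the maximum, over all pairs, of their longest common prefix length.
"833565815" and "8335658150" agree on "833565815" (9 characters) before diverging; nothing deeper is shared.
Longest shared-prefix length: 9

9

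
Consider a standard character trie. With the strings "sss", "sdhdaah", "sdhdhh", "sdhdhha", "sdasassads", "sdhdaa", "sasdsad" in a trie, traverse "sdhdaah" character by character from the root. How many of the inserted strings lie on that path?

2

Walk "sdhdaah" from the root; an end-of-word marker is hit whenever a stored word is a prefix of "sdhdaah".
Prefixes of the query that are stored words: "sdhdaa", "sdhdaah"
Count: 2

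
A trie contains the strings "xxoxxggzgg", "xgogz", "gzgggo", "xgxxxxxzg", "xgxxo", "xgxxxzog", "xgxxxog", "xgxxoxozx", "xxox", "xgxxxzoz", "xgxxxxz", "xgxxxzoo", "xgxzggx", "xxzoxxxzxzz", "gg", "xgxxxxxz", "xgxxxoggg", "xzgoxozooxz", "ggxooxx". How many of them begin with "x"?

16

Walk to "x"; the words in its subtree are exactly those with that prefix.
Matches: "xgogz", "xgxxo", "xgxxoxozx", "xgxxxog", "xgxxxoggg", "xgxxxxxz", "xgxxxxxzg", "xgxxxxz", "xgxxxzog", "xgxxxzoo", "xgxxxzoz", "xgxzggx", "xxox", "xxoxxggzgg", "xxzoxxxzxzz", "xzgoxozooxz"
Count: 16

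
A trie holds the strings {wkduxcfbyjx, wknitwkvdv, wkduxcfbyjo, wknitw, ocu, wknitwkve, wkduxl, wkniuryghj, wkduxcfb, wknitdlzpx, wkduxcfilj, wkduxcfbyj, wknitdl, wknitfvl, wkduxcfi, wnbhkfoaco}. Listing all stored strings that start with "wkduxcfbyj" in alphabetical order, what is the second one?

Filter for "wkduxcfbyj…" and sort: "wkduxcfbyj", "wkduxcfbyjo", "wkduxcfbyjx"
The 2nd is wkduxcfbyjo.

wkduxcfbyjo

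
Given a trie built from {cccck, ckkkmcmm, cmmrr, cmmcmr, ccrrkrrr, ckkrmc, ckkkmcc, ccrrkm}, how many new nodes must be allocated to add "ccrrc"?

1

Walking "ccrrc" from the root, the first 4 characters ("ccrr") follow existing edges; "c" is the first miss.
Each of the 1 remaining characters creates one node.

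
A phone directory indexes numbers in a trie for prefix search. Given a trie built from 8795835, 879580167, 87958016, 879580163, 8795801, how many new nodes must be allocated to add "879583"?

Every character of "879583" already lies on an existing path (it is a prefix of some stored word).
No new nodes are needed: 0.

0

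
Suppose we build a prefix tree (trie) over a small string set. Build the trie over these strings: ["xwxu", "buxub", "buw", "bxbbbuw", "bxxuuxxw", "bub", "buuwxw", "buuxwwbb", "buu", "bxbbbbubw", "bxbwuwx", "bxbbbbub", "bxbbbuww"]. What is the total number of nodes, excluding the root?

Count nodes per top-level branch (shared prefixes stored once):
  'b'-branch (bub, buu, buuwxw, buuxwwbb, buw, buxub, bxbbbbub, bxbbbbubw, bxbbbuw, bxbbbuww, bxbwuwx, bxxuuxxw): 37 nodes
  'x'-branch (xwxu): 4 nodes
Sum: 41

41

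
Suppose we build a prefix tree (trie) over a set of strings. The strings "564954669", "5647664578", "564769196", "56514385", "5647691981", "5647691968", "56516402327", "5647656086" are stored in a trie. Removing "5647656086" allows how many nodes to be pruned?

A node on "5647656086"'s path can go only if nothing else ends at it or branches off below it.
The suffix "56086" (5 nodes) is used only by "5647656086"; the node for "56476" still has the child "6", so pruning stops there.
Nodes removed: 5

5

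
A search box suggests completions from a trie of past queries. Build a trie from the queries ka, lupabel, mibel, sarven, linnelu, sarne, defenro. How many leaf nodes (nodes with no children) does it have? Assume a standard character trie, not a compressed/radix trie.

7

A leaf is a node with no children — equivalently, the end of a word that is not a proper prefix of any other stored word.
Those words: "defenro", "ka", "linnelu", "lupabel", "mibel", "sarne", "sarven"
Leaf count: 7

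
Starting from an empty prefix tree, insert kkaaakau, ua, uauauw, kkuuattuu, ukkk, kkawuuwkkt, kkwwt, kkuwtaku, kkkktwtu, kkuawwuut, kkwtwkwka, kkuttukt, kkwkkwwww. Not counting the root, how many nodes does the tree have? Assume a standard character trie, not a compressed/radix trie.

68

Trace insertions, counting only characters that open a new branch:
  "kkaaakau" → 8 new (k, k, a, a, a, k, a, u)
  "ua" → 2 new (u, a)
  "uauauw" → prefix "ua" already present; 4 new (u, a, u, w)
  "kkuuattuu" → prefix "kk" already present; 7 new (u, u, a, t, t, u, u)
  "ukkk" → prefix "u" already present; 3 new (k, k, k)
  "kkawuuwkkt" → prefix "kka" already present; 7 new (w, u, u, w, k, k, t)
  "kkwwt" → prefix "kk" already present; 3 new (w, w, t)
  "kkuwtaku" → prefix "kku" already present; 5 new (w, t, a, k, u)
  "kkkktwtu" → prefix "kk" already present; 6 new (k, k, t, w, t, u)
  "kkuawwuut" → prefix "kku" already present; 6 new (a, w, w, u, u, t)
  "kkwtwkwka" → prefix "kkw" already present; 6 new (t, w, k, w, k, a)
  "kkuttukt" → prefix "kku" already present; 5 new (t, t, u, k, t)
  "kkwkkwwww" → prefix "kkw" already present; 6 new (k, k, w, w, w, w)
Total nodes = 8 + 2 + 4 + 7 + 3 + 7 + 3 + 5 + 6 + 6 + 6 + 5 + 6 = 68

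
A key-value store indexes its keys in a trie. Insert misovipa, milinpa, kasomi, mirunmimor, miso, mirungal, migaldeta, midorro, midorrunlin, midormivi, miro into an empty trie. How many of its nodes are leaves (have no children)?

10

A leaf is a node with no children — equivalently, the end of a word that is not a proper prefix of any other stored word.
Those words: "kasomi", "midormivi", "midorro", "midorrunlin", "migaldeta", "milinpa", "miro", "mirungal", "mirunmimor", "misovipa"
Leaf count: 10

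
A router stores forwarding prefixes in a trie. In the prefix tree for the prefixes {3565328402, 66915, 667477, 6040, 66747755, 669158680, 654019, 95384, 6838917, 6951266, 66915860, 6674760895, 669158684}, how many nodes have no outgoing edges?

Leaves are exactly the stored words that no other stored word extends.
Those words: "3565328402", "6040", "654019", "6674760895", "66747755", "66915860", "669158680", "669158684", "6838917", "6951266", "95384"
Leaf count: 11

11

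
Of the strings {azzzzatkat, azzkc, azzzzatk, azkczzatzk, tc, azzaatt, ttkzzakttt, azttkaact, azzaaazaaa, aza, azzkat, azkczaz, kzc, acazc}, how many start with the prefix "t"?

Traverse to the node for "t", then collect every word in that subtree.
Matches: "tc", "ttkzzakttt"
Count: 2

2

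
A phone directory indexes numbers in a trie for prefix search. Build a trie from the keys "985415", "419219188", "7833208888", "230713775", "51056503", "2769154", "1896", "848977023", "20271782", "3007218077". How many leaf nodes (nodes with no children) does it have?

10

Leaves are exactly the stored words that no other stored word extends.
Those words: "1896", "20271782", "230713775", "2769154", "3007218077", "419219188", "51056503", "7833208888", "848977023", "985415"
Leaf count: 10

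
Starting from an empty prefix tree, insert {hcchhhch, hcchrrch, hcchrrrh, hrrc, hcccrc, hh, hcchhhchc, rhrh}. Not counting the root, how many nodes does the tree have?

Trace insertions, counting only characters that open a new branch:
  "hcchhhch" → 8 new (h, c, c, h, h, h, c, h)
  "hcchrrch" → prefix "hcch" already present; 4 new (r, r, c, h)
  "hcchrrrh" → prefix "hcchrr" already present; 2 new (r, h)
  "hrrc" → prefix "h" already present; 3 new (r, r, c)
  "hcccrc" → prefix "hcc" already present; 3 new (c, r, c)
  "hh" → prefix "h" already present; 1 new (h)
  "hcchhhchc" → prefix "hcchhhch" already present; 1 new (c)
  "rhrh" → 4 new (r, h, r, h)
Total nodes = 8 + 4 + 2 + 3 + 3 + 1 + 1 + 4 = 26

26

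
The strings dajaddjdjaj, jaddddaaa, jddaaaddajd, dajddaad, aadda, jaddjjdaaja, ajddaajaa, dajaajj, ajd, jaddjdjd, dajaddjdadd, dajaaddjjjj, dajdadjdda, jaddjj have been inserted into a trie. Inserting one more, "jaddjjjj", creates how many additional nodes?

2

Walking "jaddjjjj" from the root, the first 6 characters ("jaddjj") follow existing edges; "j" is the first miss.
So 8 − 6 = 2 new nodes.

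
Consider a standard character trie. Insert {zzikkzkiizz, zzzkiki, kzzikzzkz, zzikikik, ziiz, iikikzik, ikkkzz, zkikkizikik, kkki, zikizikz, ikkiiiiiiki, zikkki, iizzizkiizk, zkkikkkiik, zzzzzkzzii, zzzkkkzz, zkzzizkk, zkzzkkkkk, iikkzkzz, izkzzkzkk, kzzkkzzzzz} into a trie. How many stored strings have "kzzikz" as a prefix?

1

Filter for entries beginning with "kzzikz":
Matches: "kzzikzzkz"
Count: 1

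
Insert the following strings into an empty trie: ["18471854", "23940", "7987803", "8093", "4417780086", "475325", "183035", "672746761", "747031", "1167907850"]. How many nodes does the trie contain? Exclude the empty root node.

66

Trace insertions, counting only characters that open a new branch:
  "18471854" → 8 new (1, 8, 4, 7, 1, 8, 5, 4)
  "23940" → 5 new (2, 3, 9, 4, 0)
  "7987803" → 7 new (7, 9, 8, 7, 8, 0, 3)
  "8093" → 4 new (8, 0, 9, 3)
  "4417780086" → 10 new (4, 4, 1, 7, 7, 8, 0, 0, 8, 6)
  "475325" → prefix "4" already present; 5 new (7, 5, 3, 2, 5)
  "183035" → prefix "18" already present; 4 new (3, 0, 3, 5)
  "672746761" → 9 new (6, 7, 2, 7, 4, 6, 7, 6, 1)
  "747031" → prefix "7" already present; 5 new (4, 7, 0, 3, 1)
  "1167907850" → prefix "1" already present; 9 new (1, 6, 7, 9, 0, 7, 8, 5, 0)
Total nodes = 8 + 5 + 7 + 4 + 10 + 5 + 4 + 9 + 5 + 9 = 66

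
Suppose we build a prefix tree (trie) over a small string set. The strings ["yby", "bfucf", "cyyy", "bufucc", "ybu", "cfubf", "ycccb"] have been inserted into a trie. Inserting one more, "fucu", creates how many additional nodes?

4

No existing word starts with "f", so every character of "fucu" needs a new node.
4 − 0 = 4 new nodes.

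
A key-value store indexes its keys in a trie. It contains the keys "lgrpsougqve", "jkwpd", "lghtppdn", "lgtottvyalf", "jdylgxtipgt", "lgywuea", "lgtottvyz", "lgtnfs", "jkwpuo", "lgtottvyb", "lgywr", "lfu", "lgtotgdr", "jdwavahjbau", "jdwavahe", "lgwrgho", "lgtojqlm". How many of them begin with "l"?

Traverse to the node for "l", then collect every word in that subtree.
Matches: "lfu", "lghtppdn", "lgrpsougqve", "lgtnfs", "lgtojqlm", "lgtotgdr", "lgtottvyalf", "lgtottvyb", "lgtottvyz", "lgwrgho", "lgywr", "lgywuea"
Count: 12

12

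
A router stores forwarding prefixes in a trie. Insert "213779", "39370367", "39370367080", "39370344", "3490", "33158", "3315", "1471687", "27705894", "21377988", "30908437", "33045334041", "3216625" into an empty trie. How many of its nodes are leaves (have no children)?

A leaf is a node with no children — equivalently, the end of a word that is not a proper prefix of any other stored word.
Those words: "1471687", "21377988", "27705894", "30908437", "3216625", "33045334041", "33158", "3490", "39370344", "39370367080"
Leaf count: 10

10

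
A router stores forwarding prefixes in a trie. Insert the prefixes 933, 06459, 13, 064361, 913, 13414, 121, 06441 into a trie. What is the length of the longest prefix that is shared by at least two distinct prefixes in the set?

3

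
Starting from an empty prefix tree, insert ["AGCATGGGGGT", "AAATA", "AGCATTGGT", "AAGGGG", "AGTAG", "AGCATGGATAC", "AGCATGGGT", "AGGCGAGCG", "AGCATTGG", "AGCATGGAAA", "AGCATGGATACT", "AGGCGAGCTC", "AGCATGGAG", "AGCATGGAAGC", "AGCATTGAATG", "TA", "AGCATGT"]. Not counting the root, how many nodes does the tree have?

For each word, the new-node count is its length minus the longest prefix already in the trie:
  "AGCATGGGGGT" → 11 new (A, G, C, A, T, G, G, G, G, G, T)
  "AAATA" → prefix "A" already present; 4 new (A, A, T, A)
  "AGCATTGGT" → prefix "AGCAT" already present; 4 new (T, G, G, T)
  "AAGGGG" → prefix "AA" already present; 4 new (G, G, G, G)
  "AGTAG" → prefix "AG" already present; 3 new (T, A, G)
  "AGCATGGATAC" → prefix "AGCATGG" already present; 4 new (A, T, A, C)
  "AGCATGGGT" → prefix "AGCATGGG" already present; 1 new (T)
  "AGGCGAGCG" → prefix "AG" already present; 7 new (G, C, G, A, G, C, G)
  "AGCATTGG" → prefix "AGCATTGG" already present; 0 new (none)
  "AGCATGGAAA" → prefix "AGCATGGA" already present; 2 new (A, A)
  "AGCATGGATACT" → prefix "AGCATGGATAC" already present; 1 new (T)
  "AGGCGAGCTC" → prefix "AGGCGAGC" already present; 2 new (T, C)
  "AGCATGGAG" → prefix "AGCATGGA" already present; 1 new (G)
  "AGCATGGAAGC" → prefix "AGCATGGAA" already present; 2 new (G, C)
  "AGCATTGAATG" → prefix "AGCATTG" already present; 4 new (A, A, T, G)
  "TA" → 2 new (T, A)
  "AGCATGT" → prefix "AGCATG" already present; 1 new (T)
Total nodes = 11 + 4 + 4 + 4 + 3 + 4 + 1 + 7 + 0 + 2 + 1 + 2 + 1 + 2 + 4 + 2 + 1 = 53

53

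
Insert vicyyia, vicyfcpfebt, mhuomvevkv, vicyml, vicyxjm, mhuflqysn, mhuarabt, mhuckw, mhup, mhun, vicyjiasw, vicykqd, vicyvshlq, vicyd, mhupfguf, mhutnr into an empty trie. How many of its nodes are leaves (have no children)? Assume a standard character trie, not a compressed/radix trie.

Leaves are exactly the stored words that no other stored word extends.
Those words: "mhuarabt", "mhuckw", "mhuflqysn", "mhun", "mhuomvevkv", "mhupfguf", "mhutnr", "vicyd", "vicyfcpfebt", "vicyjiasw", "vicykqd", "vicyml", "vicyvshlq", "vicyxjm", "vicyyia"
Leaf count: 15

15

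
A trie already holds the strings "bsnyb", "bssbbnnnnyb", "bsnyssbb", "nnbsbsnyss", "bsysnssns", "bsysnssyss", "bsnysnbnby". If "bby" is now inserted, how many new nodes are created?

2

Walking "bby" from the root, the first 1 characters ("b") follow existing edges; "b" is the first miss.
New nodes needed: |"bby"| − 1 = 3 − 1 = 2.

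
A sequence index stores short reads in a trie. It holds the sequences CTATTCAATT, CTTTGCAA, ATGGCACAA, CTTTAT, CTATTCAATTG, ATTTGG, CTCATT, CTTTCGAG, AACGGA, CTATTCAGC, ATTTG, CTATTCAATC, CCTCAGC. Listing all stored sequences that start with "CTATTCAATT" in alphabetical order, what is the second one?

Filter for "CTATTCAATT…" and sort: "CTATTCAATT", "CTATTCAATTG"
Position 2: CTATTCAATTG

CTATTCAATTG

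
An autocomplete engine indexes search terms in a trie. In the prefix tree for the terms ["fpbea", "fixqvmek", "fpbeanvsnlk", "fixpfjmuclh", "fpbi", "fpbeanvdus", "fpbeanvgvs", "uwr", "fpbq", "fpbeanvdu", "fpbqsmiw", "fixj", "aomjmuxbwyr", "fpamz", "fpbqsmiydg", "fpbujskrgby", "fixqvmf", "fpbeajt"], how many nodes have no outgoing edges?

Leaves are exactly the stored words that no other stored word extends.
Those words: "aomjmuxbwyr", "fixj", "fixpfjmuclh", "fixqvmek", "fixqvmf", "fpamz", "fpbeajt", "fpbeanvdus", "fpbeanvgvs", "fpbeanvsnlk", "fpbi", "fpbqsmiw", "fpbqsmiydg", "fpbujskrgby", "uwr"
Leaf count: 15

15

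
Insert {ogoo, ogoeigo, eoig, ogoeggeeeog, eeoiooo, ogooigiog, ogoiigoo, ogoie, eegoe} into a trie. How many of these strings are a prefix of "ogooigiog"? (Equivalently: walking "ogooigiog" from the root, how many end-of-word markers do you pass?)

2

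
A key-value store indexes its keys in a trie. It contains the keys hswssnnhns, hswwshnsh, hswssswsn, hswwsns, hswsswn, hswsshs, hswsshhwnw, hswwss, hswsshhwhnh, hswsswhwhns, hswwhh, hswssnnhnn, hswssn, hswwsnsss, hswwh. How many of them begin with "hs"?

15

Walk to "hs"; the words in its subtree are exactly those with that prefix.
Matches: "hswsshhwhnh", "hswsshhwnw", "hswsshs", "hswssn", "hswssnnhnn", "hswssnnhns", "hswssswsn", "hswsswhwhns", "hswsswn", "hswwh", "hswwhh", "hswwshnsh", "hswwsns", "hswwsnsss", "hswwss"
Count: 15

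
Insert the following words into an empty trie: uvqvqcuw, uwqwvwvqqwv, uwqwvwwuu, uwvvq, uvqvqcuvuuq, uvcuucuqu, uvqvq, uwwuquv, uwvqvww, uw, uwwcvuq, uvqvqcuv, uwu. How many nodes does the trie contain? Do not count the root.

Count nodes per top-level branch (shared prefixes stored once):
  'u'-branch (uvcuucuqu, uvqvq, uvqvqcuv, uvqvqcuvuuq, uvqvqcuw, uw, uwqwvwvqqwv, uwqwvwwuu, uwu, uwvqvww, uwvvq, uwwcvuq, uwwuquv): 49 nodes
Sum: 49

49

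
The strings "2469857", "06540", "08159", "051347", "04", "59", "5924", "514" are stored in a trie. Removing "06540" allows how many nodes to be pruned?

A node on "06540"'s path can go only if nothing else ends at it or branches off below it.
The suffix "6540" (4 nodes) is used only by "06540"; the node for "0" still has the child "8", so pruning stops there.
Nodes removed: 4

4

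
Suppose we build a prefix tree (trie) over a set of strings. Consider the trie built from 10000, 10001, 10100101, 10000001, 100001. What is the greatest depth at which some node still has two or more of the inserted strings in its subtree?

5

Equivalently: take the maximum, over all pairs, of their longest common prefix length.
"10000" and "10000001" agree on "10000" (5 characters) before diverging; nothing deeper is shared.
Longest shared-prefix length: 5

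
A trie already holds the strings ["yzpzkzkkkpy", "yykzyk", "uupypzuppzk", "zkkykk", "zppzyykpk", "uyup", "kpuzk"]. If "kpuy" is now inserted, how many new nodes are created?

1

Walking "kpuy" from the root, the first 3 characters ("kpu") follow existing edges; "y" is the first miss.
New nodes needed: |"kpuy"| − 3 = 4 − 3 = 1.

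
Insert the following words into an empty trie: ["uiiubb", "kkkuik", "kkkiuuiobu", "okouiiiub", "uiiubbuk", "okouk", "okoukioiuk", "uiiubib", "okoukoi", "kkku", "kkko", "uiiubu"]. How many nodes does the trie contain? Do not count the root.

42

Insert word by word; a character creates a node only if that edge doesn't already exist:
  "uiiubb" → 6 new (u, i, i, u, b, b)
  "kkkuik" → 6 new (k, k, k, u, i, k)
  "kkkiuuiobu" → prefix "kkk" already present; 7 new (i, u, u, i, o, b, u)
  "okouiiiub" → 9 new (o, k, o, u, i, i, i, u, b)
  "uiiubbuk" → prefix "uiiubb" already present; 2 new (u, k)
  "okouk" → prefix "okou" already present; 1 new (k)
  "okoukioiuk" → prefix "okouk" already present; 5 new (i, o, i, u, k)
  "uiiubib" → prefix "uiiub" already present; 2 new (i, b)
  "okoukoi" → prefix "okouk" already present; 2 new (o, i)
  "kkku" → prefix "kkku" already present; 0 new (none)
  "kkko" → prefix "kkk" already present; 1 new (o)
  "uiiubu" → prefix "uiiub" already present; 1 new (u)
Total nodes = 6 + 6 + 7 + 9 + 2 + 1 + 5 + 2 + 2 + 0 + 1 + 1 = 42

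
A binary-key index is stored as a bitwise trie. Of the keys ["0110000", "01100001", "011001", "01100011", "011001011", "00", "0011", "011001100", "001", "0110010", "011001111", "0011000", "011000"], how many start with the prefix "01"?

9

Traverse to the node for "01", then collect every word in that subtree.
Words under "01": 011000, 0110000, 01100001, 01100011, 011001, 0110010, 011001011, 011001100, 011001111
Count: 9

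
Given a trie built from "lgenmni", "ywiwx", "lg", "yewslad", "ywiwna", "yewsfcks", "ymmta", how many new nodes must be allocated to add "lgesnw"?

Walking "lgesnw" from the root, the first 3 characters ("lge") follow existing edges; "s" is the first miss.
Each of the 3 remaining characters creates one node.

3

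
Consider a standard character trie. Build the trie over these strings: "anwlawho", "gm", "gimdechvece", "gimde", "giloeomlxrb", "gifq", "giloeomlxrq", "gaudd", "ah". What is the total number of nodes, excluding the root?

Trace insertions, counting only characters that open a new branch:
  "anwlawho" → 8 new (a, n, w, l, a, w, h, o)
  "gm" → 2 new (g, m)
  "gimdechvece" → prefix "g" already present; 10 new (i, m, d, e, c, h, v, e, c, e)
  "gimde" → prefix "gimde" already present; 0 new (none)
  "giloeomlxrb" → prefix "gi" already present; 9 new (l, o, e, o, m, l, x, r, b)
  "gifq" → prefix "gi" already present; 2 new (f, q)
  "giloeomlxrq" → prefix "giloeomlxr" already present; 1 new (q)
  "gaudd" → prefix "g" already present; 4 new (a, u, d, d)
  "ah" → prefix "a" already present; 1 new (h)
Total nodes = 8 + 2 + 10 + 0 + 9 + 2 + 1 + 4 + 1 = 37

37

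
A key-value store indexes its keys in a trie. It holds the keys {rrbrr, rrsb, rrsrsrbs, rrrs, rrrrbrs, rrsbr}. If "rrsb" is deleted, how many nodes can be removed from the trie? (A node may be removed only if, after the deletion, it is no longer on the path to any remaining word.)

After clearing the end-marker at "rrsb", prune upward until reaching a node still needed by another word.
Every node on "rrsb" is still needed (e.g. by "rrsbr"), so nothing is freed.
Nodes removed: 0

0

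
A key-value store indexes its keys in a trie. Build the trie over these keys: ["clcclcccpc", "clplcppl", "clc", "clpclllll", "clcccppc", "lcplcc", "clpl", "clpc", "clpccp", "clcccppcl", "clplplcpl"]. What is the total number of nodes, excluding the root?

Trie structure (* marks end of a word):
(root)
├─ c
│  └─ l
│     ├─ c *
│     │  └─ c
│     │     ├─ c
│     │     │  └─ p
│     │     │     └─ p
│     │     │        └─ c *
│     │     │           └─ l *
│     │     └─ l
│     │        └─ c
│     │           └─ c
│     │              └─ c
│     │                 └─ p
│     │                    └─ c *
│     └─ p
│        ├─ c *
│        │  ├─ c
│        │  │  └─ p *
│        │  └─ l
│        │     └─ l
│        │        └─ l
│        │           └─ l
│        │              └─ l *
│        └─ l *
│           ├─ c
│           │  └─ p
│           │     └─ p
│           │        └─ l *
│           └─ p
│              └─ l
│                 └─ c
│                    └─ p
│                       └─ l *
└─ l
   └─ c
      └─ p
         └─ l
            └─ c
               └─ c *
Counting every labelled node above: 40.

40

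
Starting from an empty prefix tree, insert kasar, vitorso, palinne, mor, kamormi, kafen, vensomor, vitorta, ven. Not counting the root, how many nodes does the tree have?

39

Trace insertions, counting only characters that open a new branch:
  "kasar" → 5 new (k, a, s, a, r)
  "vitorso" → 7 new (v, i, t, o, r, s, o)
  "palinne" → 7 new (p, a, l, i, n, n, e)
  "mor" → 3 new (m, o, r)
  "kamormi" → prefix "ka" already present; 5 new (m, o, r, m, i)
  "kafen" → prefix "ka" already present; 3 new (f, e, n)
  "vensomor" → prefix "v" already present; 7 new (e, n, s, o, m, o, r)
  "vitorta" → prefix "vitor" already present; 2 new (t, a)
  "ven" → prefix "ven" already present; 0 new (none)
Total nodes = 5 + 7 + 7 + 3 + 5 + 3 + 7 + 2 + 0 = 39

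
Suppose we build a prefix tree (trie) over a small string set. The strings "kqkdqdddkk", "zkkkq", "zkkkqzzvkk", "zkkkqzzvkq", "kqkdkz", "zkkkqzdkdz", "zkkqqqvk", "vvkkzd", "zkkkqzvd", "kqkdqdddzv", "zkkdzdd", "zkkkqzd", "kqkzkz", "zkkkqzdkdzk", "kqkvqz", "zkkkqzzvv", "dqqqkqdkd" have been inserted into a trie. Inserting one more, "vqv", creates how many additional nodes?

The longest prefix of "vqv" already in the trie is "v" (length 1).
So 3 − 1 = 2 new nodes.

2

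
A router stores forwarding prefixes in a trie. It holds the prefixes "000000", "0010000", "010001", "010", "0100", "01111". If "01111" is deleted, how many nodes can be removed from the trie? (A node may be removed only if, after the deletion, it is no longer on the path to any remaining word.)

3

After clearing the end-marker at "01111", prune upward until reaching a node still needed by another word.
The suffix "111" (3 nodes) is used only by "01111"; the node for "01" still has the child "0", so pruning stops there.
Nodes removed: 3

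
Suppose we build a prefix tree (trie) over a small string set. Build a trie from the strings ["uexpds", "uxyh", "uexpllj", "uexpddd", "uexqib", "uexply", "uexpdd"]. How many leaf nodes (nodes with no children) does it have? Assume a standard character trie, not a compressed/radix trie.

Leaves are exactly the stored words that no other stored word extends.
Those words: "uexpddd", "uexpds", "uexpllj", "uexply", "uexqib", "uxyh"
Leaf count: 6

6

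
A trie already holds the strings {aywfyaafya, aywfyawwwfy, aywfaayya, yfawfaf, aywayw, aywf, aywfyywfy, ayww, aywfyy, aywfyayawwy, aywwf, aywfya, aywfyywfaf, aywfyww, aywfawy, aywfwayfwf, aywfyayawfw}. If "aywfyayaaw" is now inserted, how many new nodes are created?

2

"aywfyaya" is already a path in the trie; the remaining "aw" must be added.
New nodes needed: |"aywfyayaaw"| − 8 = 10 − 8 = 2.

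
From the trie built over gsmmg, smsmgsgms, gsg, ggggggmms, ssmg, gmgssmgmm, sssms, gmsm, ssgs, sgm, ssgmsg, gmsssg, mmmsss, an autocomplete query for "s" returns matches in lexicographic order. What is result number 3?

ssgmsg

Words with prefix "s", in lexicographic order: "sgm", "smsmgsgms", "ssgmsg", "ssgs", "ssmg", "sssms"
The 3rd is ssgmsg.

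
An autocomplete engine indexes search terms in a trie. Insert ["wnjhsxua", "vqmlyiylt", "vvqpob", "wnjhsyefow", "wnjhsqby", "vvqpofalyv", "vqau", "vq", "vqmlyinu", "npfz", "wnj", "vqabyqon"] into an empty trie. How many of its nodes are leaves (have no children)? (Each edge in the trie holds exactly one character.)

Leaves are exactly the stored words that no other stored word extends.
Those words: "npfz", "vqabyqon", "vqau", "vqmlyinu", "vqmlyiylt", "vvqpob", "vvqpofalyv", "wnjhsqby", "wnjhsxua", "wnjhsyefow"
Leaf count: 10

10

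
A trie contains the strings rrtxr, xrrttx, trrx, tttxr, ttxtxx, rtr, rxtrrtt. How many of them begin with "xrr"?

Filter for entries beginning with "xrr":
Words under "xrr": xrrttx
Count: 1

1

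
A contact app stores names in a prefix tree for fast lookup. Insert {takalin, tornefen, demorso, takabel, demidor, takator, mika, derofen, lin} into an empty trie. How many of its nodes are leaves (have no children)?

9

Leaves are exactly the stored words that no other stored word extends.
Those words: "demidor", "demorso", "derofen", "lin", "mika", "takabel", "takalin", "takator", "tornefen"
Leaf count: 9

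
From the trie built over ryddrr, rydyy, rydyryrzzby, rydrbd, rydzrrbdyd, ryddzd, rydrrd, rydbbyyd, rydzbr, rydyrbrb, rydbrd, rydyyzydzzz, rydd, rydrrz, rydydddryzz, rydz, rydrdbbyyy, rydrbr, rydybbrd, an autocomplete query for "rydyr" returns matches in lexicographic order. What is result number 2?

Filter for "rydyr…" and sort: "rydyrbrb", "rydyryrzzby"
The 2nd is rydyryrzzby.

rydyryrzzby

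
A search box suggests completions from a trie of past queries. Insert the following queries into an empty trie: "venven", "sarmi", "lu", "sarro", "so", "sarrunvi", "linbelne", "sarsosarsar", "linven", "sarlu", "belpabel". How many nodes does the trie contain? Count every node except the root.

48

Insert word by word; a character creates a node only if that edge doesn't already exist:
  "venven" → 6 new (v, e, n, v, e, n)
  "sarmi" → 5 new (s, a, r, m, i)
  "lu" → 2 new (l, u)
  "sarro" → prefix "sar" already present; 2 new (r, o)
  "so" → prefix "s" already present; 1 new (o)
  "sarrunvi" → prefix "sarr" already present; 4 new (u, n, v, i)
  "linbelne" → prefix "l" already present; 7 new (i, n, b, e, l, n, e)
  "sarsosarsar" → prefix "sar" already present; 8 new (s, o, s, a, r, s, a, r)
  "linven" → prefix "lin" already present; 3 new (v, e, n)
  "sarlu" → prefix "sar" already present; 2 new (l, u)
  "belpabel" → 8 new (b, e, l, p, a, b, e, l)
Total nodes = 6 + 5 + 2 + 2 + 1 + 4 + 7 + 8 + 3 + 2 + 8 = 48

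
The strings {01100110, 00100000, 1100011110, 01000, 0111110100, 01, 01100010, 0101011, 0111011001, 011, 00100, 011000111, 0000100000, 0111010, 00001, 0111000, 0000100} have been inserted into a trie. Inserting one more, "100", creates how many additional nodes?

The longest prefix of "100" already in the trie is "1" (length 1).
Each of the 2 remaining characters creates one node.

2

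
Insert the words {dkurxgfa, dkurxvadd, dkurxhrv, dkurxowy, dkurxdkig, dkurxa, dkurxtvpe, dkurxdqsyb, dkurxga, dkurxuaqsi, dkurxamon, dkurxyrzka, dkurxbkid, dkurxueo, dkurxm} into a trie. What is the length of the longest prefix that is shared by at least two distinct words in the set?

Equivalently: take the maximum, over all pairs, of their longest common prefix length.
e.g. "dkurxa" and "dkurxamon" share the prefix "dkurxa" of length 6; no pair shares a longer one.
Longest shared-prefix length: 6

6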